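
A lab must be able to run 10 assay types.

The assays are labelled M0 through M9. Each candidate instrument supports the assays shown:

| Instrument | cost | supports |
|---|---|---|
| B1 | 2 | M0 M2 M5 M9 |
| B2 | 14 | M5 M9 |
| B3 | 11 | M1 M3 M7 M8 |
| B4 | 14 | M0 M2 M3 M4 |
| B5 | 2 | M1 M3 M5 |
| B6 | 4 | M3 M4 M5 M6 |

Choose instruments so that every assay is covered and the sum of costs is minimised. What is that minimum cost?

B1, B3, B6 together cover every assay (B1 ∪ B3 ∪ B6 = {M0, M1, M2, M3, M4, M5, M6, M7, M8, M9}); total cost 2 + 11 + 4 = 17.
The greedy pick B1, B5, B6, B3 costs 19; no covering selection beats 17.

17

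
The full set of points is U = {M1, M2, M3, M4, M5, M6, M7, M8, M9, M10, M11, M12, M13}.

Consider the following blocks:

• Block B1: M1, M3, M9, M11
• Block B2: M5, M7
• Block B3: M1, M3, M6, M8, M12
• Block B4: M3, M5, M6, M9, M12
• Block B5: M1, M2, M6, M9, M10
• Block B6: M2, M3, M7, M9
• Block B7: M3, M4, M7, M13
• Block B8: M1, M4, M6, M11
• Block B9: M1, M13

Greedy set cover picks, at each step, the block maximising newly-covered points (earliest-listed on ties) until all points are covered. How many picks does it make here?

Greedy: pick B3 (covers 5 new) → pick B5 (covers 3 new) → pick B7 (covers 3 new) → pick B1 (covers 1 new) → pick B2 (covers 1 new). Total picks: 5.

5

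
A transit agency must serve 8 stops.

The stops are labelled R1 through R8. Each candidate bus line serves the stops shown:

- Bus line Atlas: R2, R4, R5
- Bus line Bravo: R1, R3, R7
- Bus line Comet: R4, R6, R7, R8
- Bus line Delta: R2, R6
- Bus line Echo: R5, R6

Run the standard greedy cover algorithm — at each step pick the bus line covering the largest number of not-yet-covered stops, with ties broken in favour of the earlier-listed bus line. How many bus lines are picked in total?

Greedy: pick Comet (covers 4 new) → pick Atlas (covers 2 new) → pick Bravo (covers 2 new). Total picks: 3.

3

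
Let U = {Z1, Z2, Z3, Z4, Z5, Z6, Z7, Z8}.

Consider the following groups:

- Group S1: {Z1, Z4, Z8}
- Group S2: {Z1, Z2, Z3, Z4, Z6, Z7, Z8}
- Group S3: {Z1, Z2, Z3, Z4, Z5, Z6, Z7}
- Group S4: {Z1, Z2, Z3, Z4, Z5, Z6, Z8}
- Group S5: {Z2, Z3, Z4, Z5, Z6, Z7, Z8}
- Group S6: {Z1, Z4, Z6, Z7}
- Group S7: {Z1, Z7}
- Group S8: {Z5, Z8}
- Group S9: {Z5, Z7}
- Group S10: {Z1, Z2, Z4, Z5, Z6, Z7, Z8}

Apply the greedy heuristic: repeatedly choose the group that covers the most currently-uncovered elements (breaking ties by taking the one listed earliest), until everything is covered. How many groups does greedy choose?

2

Greedy: pick S2 (covers 7 new) → pick S3 (covers 1 new). Total picks: 2.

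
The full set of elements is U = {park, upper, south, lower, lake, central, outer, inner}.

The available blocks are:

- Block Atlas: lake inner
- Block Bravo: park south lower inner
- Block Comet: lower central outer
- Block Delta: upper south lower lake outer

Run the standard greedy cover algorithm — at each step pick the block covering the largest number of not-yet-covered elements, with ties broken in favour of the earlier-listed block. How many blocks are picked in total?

Greedy: pick Delta (covers 5 new) → pick Bravo (covers 2 new) → pick Comet (covers 1 new). Total picks: 3.

3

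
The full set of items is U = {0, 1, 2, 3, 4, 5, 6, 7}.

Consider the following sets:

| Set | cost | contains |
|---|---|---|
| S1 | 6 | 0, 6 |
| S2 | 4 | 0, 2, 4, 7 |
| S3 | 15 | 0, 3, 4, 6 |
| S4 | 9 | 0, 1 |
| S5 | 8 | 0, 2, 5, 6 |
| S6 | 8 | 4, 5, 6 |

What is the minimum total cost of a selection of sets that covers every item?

S2, S3, S4, S5 together cover every item (S2 ∪ S3 ∪ S4 ∪ S5 = {0, 1, 2, 3, 4, 5, 6, 7}); total cost 4 + 15 + 9 + 8 = 36.
No covering selection has total cost below 36.

36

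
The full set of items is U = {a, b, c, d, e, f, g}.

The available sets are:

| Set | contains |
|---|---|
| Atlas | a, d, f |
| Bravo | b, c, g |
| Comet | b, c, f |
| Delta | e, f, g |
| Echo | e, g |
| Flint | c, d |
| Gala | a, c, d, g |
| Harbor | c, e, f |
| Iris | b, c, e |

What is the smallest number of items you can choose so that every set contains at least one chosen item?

The 3 items {a, c, g} hit every set.
No choice of 2 items meets every set, so 3 is the minimum.

3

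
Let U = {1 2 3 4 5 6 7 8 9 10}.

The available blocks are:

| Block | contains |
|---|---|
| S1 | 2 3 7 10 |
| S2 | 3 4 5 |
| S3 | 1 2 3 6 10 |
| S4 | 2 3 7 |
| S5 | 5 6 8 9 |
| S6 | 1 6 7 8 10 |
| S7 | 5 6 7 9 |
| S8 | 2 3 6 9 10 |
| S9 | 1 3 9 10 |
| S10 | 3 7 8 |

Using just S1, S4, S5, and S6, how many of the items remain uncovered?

Union of S1, S4, S5, S6 = {1, 2, 3, 5, 6, 7, 8, 9, 10}.
Not covered: 4 — 1 item.

1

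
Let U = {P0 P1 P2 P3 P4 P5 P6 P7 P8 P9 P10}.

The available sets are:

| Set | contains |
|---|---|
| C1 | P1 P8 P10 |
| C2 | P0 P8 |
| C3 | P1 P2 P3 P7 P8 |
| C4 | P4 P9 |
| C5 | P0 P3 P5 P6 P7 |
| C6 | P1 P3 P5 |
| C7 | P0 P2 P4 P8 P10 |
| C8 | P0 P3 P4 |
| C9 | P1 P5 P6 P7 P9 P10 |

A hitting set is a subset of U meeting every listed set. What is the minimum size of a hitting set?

3

H = {P4, P5, P8} meets every set (each contains at least one member of H), and |H| = 3.
The sets C1, C4, C5 are pairwise disjoint, so any hitting set needs a separate item for each — at least 3. Hence 3 is optimal.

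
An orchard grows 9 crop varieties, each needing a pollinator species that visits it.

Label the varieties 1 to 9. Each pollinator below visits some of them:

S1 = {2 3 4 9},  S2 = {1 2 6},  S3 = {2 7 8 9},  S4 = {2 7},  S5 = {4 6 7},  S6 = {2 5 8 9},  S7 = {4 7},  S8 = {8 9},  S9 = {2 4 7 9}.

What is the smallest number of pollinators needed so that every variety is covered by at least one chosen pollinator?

4

S1 and S2 and S3 and S6 together: S1 ∪ S2 ∪ S3 ∪ S6 = {1, 2, 3, 4, 5, 6, 7, 8, 9} — every variety is covered.
Only S1 contains 3, so S1 is forced; the remaining 5 varieties need at least 3 more pollinators (each remaining pollinator adds at most 2) — so at least 4 pollinators are needed, and 4 is optimal.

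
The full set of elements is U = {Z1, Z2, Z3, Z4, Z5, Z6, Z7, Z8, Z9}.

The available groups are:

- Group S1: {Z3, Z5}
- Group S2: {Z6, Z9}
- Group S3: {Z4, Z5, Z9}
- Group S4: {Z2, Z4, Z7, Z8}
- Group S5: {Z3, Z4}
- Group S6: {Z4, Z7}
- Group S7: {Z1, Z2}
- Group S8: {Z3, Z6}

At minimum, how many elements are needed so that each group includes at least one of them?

The 4 elements {Z2, Z3, Z4, Z6} hit every group.
The groups S1, S2, S6, S7 are pairwise disjoint, so any hitting set needs a separate element for each — at least 4. Hence 4 is optimal.

4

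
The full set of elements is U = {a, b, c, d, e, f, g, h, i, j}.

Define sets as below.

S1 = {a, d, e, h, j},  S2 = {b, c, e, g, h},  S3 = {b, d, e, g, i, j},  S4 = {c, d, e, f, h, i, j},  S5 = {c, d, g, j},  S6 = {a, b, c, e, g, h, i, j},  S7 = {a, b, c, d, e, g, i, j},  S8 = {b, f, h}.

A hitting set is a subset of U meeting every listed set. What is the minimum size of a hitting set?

The 2 elements {h, j} hit every set.
The sets S5, S8 are pairwise disjoint, so any hitting set needs a separate element for each — at least 2. Hence 2 is optimal.

2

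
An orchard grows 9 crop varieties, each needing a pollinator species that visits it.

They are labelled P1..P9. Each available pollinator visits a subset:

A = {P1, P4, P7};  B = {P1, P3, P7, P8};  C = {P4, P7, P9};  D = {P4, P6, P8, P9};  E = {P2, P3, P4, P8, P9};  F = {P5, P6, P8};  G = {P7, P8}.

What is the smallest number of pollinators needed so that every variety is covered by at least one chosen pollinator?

3

B and E and F together: B ∪ E ∪ F = {P1, P2, P3, P4, P5, P6, P7, P8, P9} — every variety is covered.
Only E contains P2, so E is forced; the remaining 4 varieties need at least 2 more pollinators (each remaining pollinator adds at most 2) — so at least 3 pollinators are needed, and 3 is optimal.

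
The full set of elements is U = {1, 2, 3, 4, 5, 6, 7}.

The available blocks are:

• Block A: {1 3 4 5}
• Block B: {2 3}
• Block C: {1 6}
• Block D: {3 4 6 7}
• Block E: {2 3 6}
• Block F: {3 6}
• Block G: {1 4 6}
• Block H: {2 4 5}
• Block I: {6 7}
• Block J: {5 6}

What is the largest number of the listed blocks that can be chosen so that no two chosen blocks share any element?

2

A, I are pairwise disjoint (A={1,3,4,5}; I={6,7}).
Every remaining block overlaps one of these, and no 3 of the listed blocks are pairwise disjoint, so 2 is the maximum.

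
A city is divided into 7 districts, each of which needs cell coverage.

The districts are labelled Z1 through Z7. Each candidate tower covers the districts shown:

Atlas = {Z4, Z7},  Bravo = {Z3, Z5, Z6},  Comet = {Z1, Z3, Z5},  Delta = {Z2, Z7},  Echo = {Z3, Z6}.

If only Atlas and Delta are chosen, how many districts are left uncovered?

Union of Atlas, Delta = {Z2, Z4, Z7}.
Not covered: Z1, Z3, Z5, Z6 — 4 districts.

4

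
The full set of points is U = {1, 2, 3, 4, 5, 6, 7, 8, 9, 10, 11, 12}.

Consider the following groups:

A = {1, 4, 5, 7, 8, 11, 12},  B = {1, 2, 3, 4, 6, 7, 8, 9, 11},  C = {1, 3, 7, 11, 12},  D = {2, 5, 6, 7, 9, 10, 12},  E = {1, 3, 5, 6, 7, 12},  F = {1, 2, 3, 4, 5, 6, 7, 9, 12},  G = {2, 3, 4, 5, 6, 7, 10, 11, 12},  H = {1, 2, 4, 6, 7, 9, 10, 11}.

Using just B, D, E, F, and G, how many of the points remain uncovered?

Union of B, D, E, F, G = {1, 2, 3, 4, 5, 6, 7, 8, 9, 10, 11, 12} — that's every point, so 0 are uncovered.

0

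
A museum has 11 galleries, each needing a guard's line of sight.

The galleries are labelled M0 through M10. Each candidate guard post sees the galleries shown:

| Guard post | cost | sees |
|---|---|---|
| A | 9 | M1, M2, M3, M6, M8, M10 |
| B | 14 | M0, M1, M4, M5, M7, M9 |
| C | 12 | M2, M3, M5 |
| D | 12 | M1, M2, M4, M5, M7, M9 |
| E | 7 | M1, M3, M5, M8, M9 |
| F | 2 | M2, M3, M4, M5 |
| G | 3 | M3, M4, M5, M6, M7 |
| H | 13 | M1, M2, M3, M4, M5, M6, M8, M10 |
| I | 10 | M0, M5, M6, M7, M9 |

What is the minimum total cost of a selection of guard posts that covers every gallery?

21

A, F, I together cover every gallery (A ∪ F ∪ I = {M0, M1, M2, M3, M4, M5, M6, M7, M8, M9, M10}); total cost 9 + 2 + 10 = 21.
The greedy pick F, G, E, A, I costs 31; no covering selection beats 21.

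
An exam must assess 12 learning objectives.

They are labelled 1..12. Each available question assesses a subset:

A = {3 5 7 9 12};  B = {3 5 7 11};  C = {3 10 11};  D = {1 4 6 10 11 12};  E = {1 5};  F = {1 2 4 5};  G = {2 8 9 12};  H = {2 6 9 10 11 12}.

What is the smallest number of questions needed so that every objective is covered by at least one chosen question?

3

A and D and G together: A ∪ D ∪ G = {1, 2, 3, 4, 5, 6, 7, 8, 9, 10, 11, 12} — every objective is covered.
Only G contains 8, so G is forced; the remaining 8 objectives need at least 2 more questions (each remaining question adds at most 5) — so at least 3 questions are needed, and 3 is optimal.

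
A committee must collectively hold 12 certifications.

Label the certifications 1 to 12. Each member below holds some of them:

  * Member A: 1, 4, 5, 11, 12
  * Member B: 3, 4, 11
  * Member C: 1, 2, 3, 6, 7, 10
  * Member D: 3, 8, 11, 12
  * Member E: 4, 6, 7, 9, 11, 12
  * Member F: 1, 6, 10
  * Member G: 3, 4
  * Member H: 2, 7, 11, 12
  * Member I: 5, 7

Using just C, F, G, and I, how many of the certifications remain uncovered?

Union of C, F, G, I = {1, 2, 3, 4, 5, 6, 7, 10}.
Not covered: 8, 9, 11, 12 — 4 certifications.

4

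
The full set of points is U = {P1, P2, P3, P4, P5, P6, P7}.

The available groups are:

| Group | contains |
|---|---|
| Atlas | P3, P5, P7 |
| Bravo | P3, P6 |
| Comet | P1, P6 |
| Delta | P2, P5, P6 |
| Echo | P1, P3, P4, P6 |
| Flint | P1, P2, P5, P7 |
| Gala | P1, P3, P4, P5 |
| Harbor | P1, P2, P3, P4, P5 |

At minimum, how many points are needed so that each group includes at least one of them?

2

The 2 points {P5, P6} hit every group.
The groups Atlas, Comet are pairwise disjoint, so any hitting set needs a separate point for each — at least 2. Hence 2 is optimal.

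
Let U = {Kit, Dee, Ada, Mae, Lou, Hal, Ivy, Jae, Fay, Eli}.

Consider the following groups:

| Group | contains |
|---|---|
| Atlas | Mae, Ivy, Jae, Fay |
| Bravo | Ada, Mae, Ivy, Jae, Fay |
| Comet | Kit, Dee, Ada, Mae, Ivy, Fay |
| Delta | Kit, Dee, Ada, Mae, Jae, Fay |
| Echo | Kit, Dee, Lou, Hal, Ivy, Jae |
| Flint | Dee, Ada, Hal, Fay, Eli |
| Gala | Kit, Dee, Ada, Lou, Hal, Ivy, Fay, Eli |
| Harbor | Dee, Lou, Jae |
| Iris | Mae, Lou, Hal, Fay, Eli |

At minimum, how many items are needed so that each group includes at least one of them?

Take H = {Lou, Fay}. Each listed group contains at least one of these, so H is a hitting set of size 2.
No single item lies in every group, so at least 2 are needed and 2 is optimal.

2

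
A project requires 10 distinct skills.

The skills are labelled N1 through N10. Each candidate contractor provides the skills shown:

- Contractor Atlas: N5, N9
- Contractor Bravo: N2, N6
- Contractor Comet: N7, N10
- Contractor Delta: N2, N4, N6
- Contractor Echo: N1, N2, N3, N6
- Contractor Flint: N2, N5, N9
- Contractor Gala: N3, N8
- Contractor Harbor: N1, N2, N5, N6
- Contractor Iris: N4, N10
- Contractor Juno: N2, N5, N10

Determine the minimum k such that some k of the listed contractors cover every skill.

5

Comet and Delta and Echo and Flint and Gala together: Comet ∪ Delta ∪ Echo ∪ Flint ∪ Gala = {N1, N2, N3, N4, N5, N6, N7, N8, N9, N10} — every skill is covered.
No 4 of the 10 contractors cover everything (all 210 combinations miss at least one skill), so 5 is optimal.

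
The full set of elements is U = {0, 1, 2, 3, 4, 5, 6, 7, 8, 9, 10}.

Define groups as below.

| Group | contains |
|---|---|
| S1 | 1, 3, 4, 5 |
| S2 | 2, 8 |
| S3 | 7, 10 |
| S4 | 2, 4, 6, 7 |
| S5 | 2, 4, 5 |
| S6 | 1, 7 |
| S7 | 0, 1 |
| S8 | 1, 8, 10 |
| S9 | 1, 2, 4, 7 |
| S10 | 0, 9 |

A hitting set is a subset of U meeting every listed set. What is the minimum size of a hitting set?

The 4 elements {0, 5, 7, 8} hit every group.
The groups S1, S2, S3, S10 are pairwise disjoint, so any hitting set needs a separate element for each — at least 4. Hence 4 is optimal.

4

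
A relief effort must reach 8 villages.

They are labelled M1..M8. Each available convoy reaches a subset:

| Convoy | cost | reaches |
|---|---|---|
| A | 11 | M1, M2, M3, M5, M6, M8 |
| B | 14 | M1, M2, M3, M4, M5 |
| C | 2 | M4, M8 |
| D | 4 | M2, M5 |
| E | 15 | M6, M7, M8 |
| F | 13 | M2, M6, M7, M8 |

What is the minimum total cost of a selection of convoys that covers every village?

26

A, C, F together cover every village (A ∪ C ∪ F = {M1, M2, M3, M4, M5, M6, M7, M8}); total cost 11 + 2 + 13 = 26.
The greedy pick C, D, A, F costs 30; no covering selection beats 26.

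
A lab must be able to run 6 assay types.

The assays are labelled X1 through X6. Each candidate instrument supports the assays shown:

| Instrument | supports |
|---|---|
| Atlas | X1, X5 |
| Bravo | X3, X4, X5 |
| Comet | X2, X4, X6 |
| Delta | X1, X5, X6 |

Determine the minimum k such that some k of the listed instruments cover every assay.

Take {Atlas, Bravo, Comet}. Their union is {X1, X2, X3, X4, X5, X6}, which is all 6 assays.
Only Comet contains X2, so Comet is forced; the remaining 3 assays need at least 2 more instruments (each remaining instrument adds at most 2) — so at least 3 instruments are needed, and 3 is optimal.

3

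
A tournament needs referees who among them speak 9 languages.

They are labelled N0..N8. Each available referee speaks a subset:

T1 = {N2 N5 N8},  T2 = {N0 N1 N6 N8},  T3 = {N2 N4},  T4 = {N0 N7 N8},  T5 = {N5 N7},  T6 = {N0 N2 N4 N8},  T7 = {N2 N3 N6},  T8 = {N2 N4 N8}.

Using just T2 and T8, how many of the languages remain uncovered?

Union of T2, T8 = {N0, N1, N2, N4, N6, N8}.
Not covered: N3, N5, N7 — 3 languages.

3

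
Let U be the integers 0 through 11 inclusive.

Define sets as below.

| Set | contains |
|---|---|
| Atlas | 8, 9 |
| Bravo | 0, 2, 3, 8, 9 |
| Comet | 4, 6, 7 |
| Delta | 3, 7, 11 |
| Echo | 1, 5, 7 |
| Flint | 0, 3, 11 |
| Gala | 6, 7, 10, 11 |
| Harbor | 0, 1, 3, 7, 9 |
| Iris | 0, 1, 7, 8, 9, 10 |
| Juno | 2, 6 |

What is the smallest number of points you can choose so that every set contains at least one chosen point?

H = {0, 2, 7, 9} meets every set (each contains at least one member of H), and |H| = 4.
The sets Atlas, Echo, Flint, Juno are pairwise disjoint, so any hitting set needs a separate point for each — at least 4. Hence 4 is optimal.

4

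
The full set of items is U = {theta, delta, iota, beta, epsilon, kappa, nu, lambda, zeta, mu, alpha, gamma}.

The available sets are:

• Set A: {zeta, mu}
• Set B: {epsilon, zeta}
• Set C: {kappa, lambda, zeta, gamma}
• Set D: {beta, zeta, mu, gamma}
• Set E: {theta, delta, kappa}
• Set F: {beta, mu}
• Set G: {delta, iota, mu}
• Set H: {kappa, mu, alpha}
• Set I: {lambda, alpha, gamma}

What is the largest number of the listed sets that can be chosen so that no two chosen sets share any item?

B, E, F, I are pairwise disjoint (B={epsilon,zeta}; E={theta,delta,kappa}; F={beta,mu}; I={lambda,alpha,gamma}).
Every remaining set overlaps one of these, and no 5 of the listed sets are pairwise disjoint, so 4 is the maximum.

4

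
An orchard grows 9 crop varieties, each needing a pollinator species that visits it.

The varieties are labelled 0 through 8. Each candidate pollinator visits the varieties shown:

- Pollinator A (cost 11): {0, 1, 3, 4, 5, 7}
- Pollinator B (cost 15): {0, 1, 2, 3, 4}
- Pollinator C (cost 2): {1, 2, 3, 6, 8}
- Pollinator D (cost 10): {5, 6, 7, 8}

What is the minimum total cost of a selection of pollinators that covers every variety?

13

A, C together cover every variety (A ∪ C = {0, 1, 2, 3, 4, 5, 6, 7, 8}); total cost 11 + 2 = 13.
No covering selection has total cost below 13.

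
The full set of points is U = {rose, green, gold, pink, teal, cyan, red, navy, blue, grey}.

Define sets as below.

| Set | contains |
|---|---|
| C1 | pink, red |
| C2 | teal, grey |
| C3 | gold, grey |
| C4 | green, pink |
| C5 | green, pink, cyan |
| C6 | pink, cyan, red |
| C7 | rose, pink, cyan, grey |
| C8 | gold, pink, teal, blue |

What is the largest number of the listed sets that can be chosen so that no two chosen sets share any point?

C3, C4 are pairwise disjoint (C3={gold,grey}; C4={green,pink}).
Every remaining set overlaps one of these, and no 3 of the listed sets are pairwise disjoint, so 2 is the maximum.

2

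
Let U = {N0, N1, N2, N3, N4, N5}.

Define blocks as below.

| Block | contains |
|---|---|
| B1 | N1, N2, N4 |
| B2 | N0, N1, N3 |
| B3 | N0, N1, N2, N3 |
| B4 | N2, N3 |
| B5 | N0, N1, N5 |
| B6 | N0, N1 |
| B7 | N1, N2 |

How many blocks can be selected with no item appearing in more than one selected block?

2

B4, B6 are pairwise disjoint (B4={N2,N3}; B6={N0,N1}).
Every remaining block overlaps one of these, and no 3 of the listed blocks are pairwise disjoint, so 2 is the maximum.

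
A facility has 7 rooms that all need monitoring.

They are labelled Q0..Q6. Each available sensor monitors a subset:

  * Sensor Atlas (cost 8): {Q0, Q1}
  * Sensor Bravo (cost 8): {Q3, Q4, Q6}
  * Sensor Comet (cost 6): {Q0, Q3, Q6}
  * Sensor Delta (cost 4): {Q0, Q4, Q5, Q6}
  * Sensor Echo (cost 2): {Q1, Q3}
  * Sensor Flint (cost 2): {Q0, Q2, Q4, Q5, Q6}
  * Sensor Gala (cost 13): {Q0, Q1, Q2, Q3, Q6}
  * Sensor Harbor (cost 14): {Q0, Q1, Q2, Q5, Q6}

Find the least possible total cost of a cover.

4

Echo, Flint together cover every room (Echo ∪ Flint = {Q0, Q1, Q2, Q3, Q4, Q5, Q6}); total cost 2 + 2 = 4.
No covering selection has total cost below 4.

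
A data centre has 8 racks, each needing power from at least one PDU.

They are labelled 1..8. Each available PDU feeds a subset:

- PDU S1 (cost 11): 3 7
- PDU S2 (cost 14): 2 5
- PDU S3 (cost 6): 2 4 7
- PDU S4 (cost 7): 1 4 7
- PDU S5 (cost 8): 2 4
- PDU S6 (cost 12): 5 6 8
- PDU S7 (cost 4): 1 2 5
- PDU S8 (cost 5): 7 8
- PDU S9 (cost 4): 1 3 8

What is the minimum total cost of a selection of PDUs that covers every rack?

22

S3, S6, S9 together cover every rack (S3 ∪ S6 ∪ S9 = {1, 2, 3, 4, 5, 6, 7, 8}); total cost 6 + 12 + 4 = 22.
The greedy pick S7, S9, S3, S6 costs 26; no covering selection beats 22.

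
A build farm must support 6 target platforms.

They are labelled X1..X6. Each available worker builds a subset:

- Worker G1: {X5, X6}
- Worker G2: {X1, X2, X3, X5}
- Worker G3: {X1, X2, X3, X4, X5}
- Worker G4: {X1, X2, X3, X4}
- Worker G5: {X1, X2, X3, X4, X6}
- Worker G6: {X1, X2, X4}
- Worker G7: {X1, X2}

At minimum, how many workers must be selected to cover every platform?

Take {G2, G5}. Their union is {X1, X2, X3, X4, X5, X6}, which is all 6 platforms.
No single worker has all 6 platforms (the largest, G3, has 5), so 2 is optimal.

2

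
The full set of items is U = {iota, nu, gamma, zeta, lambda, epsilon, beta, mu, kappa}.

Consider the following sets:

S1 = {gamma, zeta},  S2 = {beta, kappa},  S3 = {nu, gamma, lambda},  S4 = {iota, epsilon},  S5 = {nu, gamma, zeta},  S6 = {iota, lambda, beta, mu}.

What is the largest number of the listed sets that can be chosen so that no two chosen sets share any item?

S1, S2, S4 are pairwise disjoint (S1={gamma,zeta}; S2={beta,kappa}; S4={iota,epsilon}).
Every remaining set overlaps one of these, and no 4 of the listed sets are pairwise disjoint, so 3 is the maximum.

3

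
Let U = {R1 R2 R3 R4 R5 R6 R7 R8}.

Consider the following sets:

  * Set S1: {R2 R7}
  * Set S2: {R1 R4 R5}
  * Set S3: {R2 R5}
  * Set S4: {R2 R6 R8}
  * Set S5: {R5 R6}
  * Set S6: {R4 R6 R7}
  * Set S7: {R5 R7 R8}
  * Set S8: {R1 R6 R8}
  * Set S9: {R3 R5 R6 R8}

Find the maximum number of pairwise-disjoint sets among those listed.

S1, S9 are pairwise disjoint (S1={R2,R7}; S9={R3,R5,R6,R8}).
Every remaining set overlaps one of these, and no 3 of the listed sets are pairwise disjoint, so 2 is the maximum.

2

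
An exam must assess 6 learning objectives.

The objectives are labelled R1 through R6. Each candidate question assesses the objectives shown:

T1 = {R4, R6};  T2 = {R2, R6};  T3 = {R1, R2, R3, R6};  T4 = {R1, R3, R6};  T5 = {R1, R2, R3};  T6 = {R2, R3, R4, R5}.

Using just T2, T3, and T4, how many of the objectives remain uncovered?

2

Union of T2, T3, T4 = {R1, R2, R3, R6}.
Not covered: R4, R5 — 2 objectives.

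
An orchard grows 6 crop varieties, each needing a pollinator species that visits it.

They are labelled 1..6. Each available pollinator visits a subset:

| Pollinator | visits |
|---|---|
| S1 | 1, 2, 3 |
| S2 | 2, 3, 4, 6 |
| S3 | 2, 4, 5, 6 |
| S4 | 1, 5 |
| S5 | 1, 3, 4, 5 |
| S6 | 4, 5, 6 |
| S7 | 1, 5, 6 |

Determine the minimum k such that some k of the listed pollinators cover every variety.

Take {S1, S6}. Their union is {1, 2, 3, 4, 5, 6}, which is all 6 varieties.
No single pollinator has all 6 varieties (the largest, S2, has 4), so 2 is optimal.

2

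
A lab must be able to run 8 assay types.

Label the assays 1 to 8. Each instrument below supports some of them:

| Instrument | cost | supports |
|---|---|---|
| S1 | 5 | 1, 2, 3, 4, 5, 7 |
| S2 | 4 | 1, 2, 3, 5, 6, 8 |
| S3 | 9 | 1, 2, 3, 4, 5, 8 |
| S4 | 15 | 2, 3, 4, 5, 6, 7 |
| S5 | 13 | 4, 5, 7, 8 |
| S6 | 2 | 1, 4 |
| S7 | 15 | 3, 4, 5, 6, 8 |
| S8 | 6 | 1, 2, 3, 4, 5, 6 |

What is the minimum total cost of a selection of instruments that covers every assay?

S1, S2 together cover every assay (S1 ∪ S2 = {1, 2, 3, 4, 5, 6, 7, 8}); total cost 5 + 4 = 9.
The greedy pick S2, S6, S1 costs 11; no covering selection beats 9.

9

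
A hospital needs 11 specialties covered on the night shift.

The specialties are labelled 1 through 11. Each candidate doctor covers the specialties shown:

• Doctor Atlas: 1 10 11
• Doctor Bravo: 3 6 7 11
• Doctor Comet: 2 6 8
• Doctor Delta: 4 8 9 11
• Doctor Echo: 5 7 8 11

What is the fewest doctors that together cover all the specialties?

Take {Atlas, Bravo, Comet, Delta, Echo}. Their union is {1, 2, 3, 4, 5, 6, 7, 8, 9, 10, 11}, which is all 11 specialties.
Only Echo contains 5, so Echo is forced; the remaining 7 specialties need at least 4 more doctors (each remaining doctor adds at most 2) — so at least 5 doctors are needed, and 5 is optimal.

5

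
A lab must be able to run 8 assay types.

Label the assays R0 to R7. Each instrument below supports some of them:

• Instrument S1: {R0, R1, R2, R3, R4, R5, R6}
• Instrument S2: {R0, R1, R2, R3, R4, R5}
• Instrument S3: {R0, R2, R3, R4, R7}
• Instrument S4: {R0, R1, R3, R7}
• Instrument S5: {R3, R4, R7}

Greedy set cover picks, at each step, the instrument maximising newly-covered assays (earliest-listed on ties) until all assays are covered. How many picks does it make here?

Greedy: pick S1 (covers 7 new) → pick S3 (covers 1 new). Total picks: 2.

2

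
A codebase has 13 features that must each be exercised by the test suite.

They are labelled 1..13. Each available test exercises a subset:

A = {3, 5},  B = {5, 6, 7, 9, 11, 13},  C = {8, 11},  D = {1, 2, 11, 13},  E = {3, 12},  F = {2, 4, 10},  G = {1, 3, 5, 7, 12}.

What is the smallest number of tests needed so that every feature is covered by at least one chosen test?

B and C and F and G together: B ∪ C ∪ F ∪ G = {1, 2, 3, 4, 5, 6, 7, 8, 9, 10, 11, 12, 13} — every feature is covered.
Only B contains 6, so B is forced; the remaining 7 features need at least 3 more tests (each remaining test adds at most 3) — so at least 4 tests are needed, and 4 is optimal.

4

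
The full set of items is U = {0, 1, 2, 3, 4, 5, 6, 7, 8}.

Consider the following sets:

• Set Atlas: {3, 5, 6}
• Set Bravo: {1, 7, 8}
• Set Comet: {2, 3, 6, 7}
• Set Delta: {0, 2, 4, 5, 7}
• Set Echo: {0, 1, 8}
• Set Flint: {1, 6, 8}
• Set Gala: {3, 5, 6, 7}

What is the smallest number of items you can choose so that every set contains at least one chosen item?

H = {0, 6, 7} meets every set (each contains at least one member of H), and |H| = 3.
No choice of 2 items meets every set, so 3 is the minimum.

3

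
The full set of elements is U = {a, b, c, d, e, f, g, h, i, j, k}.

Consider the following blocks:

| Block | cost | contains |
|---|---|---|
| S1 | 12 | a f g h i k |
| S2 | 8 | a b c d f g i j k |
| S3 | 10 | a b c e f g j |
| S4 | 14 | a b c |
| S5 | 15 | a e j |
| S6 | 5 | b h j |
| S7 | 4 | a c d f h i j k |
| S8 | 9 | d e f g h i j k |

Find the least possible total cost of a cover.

S3, S7 together cover every element (S3 ∪ S7 = {a, b, c, d, e, f, g, h, i, j, k}); total cost 10 + 4 = 14.
No covering selection has total cost below 14.

14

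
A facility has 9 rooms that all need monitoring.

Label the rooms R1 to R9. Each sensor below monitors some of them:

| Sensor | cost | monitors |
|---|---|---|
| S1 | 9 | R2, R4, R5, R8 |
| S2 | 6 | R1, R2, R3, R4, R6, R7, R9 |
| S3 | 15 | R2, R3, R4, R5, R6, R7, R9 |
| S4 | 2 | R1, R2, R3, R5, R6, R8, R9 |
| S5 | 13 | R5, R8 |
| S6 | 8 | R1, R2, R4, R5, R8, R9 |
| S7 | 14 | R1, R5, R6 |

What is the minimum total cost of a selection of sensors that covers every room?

S2, S4 together cover every room (S2 ∪ S4 = {R1, R2, R3, R4, R5, R6, R7, R8, R9}); total cost 6 + 2 = 8.
No covering selection has total cost below 8.

8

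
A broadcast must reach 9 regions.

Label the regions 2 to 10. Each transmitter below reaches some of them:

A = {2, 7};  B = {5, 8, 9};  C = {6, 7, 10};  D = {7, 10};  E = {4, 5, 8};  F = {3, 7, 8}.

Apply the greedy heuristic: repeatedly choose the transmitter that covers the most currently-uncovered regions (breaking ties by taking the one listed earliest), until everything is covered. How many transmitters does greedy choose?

Greedy: pick B (covers 3 new) → pick C (covers 3 new) → pick A (covers 1 new) → pick E (covers 1 new) → pick F (covers 1 new). Total picks: 5.

5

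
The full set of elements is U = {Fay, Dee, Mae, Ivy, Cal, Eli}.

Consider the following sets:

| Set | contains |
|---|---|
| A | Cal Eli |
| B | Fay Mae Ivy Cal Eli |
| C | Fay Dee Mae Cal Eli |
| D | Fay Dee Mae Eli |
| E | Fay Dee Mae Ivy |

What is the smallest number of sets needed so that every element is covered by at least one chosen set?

2

Take {A, E}. Their union is {Fay, Dee, Mae, Ivy, Cal, Eli}, which is all 6 elements.
No single set has all 6 elements (the largest, B, has 5), so 2 is optimal.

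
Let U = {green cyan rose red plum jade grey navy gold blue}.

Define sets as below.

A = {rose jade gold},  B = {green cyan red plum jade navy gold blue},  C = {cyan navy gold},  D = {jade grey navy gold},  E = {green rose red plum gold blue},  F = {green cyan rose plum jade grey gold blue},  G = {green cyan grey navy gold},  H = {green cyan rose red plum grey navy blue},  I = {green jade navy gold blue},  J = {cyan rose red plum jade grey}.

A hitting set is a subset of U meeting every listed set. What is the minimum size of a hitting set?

T = {grey, gold} meets every set (each contains at least one member of T), and |T| = 2.
No single point lies in every set, so at least 2 are needed and 2 is optimal.

2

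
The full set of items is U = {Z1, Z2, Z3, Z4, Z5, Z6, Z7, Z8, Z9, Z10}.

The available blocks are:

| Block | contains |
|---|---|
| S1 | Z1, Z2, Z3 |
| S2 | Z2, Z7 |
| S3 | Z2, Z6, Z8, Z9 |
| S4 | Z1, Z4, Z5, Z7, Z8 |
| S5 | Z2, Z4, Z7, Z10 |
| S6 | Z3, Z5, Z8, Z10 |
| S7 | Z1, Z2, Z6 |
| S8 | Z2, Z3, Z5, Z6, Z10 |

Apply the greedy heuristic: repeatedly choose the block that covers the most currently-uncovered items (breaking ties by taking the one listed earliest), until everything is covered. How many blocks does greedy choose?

3

Greedy: pick S4 (covers 5 new) → pick S8 (covers 4 new) → pick S3 (covers 1 new). Total picks: 3.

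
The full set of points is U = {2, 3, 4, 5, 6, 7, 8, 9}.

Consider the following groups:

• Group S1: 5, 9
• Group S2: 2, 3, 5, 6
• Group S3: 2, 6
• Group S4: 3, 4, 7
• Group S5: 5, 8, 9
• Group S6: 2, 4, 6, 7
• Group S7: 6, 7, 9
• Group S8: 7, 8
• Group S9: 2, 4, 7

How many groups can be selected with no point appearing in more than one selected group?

S1, S3, S4 are pairwise disjoint (S1={5,9}; S3={2,6}; S4={3,4,7}).
Every remaining group overlaps one of these, and no 4 of the listed groups are pairwise disjoint, so 3 is the maximum.

3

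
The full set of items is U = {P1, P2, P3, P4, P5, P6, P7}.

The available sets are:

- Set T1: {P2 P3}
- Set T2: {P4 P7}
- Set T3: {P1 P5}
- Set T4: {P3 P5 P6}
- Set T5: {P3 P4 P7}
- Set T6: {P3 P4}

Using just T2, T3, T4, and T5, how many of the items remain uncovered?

Union of T2, T3, T4, T5 = {P1, P3, P4, P5, P6, P7}.
Not covered: P2 — 1 item.

1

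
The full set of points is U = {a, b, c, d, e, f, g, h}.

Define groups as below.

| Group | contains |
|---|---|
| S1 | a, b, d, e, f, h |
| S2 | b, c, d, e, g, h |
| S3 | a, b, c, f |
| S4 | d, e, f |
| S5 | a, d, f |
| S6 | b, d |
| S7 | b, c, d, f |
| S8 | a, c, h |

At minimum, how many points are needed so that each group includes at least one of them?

The 2 points {a, d} hit every group.
The groups S4, S8 are pairwise disjoint, so any hitting set needs a separate point for each — at least 2. Hence 2 is optimal.

2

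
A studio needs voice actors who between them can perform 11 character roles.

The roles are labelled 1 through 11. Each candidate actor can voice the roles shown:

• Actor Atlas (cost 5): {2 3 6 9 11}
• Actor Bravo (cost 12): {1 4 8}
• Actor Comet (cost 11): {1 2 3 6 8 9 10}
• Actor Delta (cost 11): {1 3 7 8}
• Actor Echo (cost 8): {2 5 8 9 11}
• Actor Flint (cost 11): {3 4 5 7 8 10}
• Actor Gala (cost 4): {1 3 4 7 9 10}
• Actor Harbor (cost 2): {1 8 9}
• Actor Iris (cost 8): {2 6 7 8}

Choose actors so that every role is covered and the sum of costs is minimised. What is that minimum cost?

17

Atlas, Echo, Gala together cover every role (Atlas ∪ Echo ∪ Gala = {1, 2, 3, 4, 5, 6, 7, 8, 9, 10, 11}); total cost 5 + 8 + 4 = 17.
The greedy pick Gala, Atlas, Harbor, Echo costs 19; no covering selection beats 17.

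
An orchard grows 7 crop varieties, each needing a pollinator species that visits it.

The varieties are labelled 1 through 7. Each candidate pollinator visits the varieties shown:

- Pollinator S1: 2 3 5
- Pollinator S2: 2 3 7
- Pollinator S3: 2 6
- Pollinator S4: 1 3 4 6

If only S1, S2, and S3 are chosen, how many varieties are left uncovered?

2

Union of S1, S2, S3 = {2, 3, 5, 6, 7}.
Not covered: 1, 4 — 2 varieties.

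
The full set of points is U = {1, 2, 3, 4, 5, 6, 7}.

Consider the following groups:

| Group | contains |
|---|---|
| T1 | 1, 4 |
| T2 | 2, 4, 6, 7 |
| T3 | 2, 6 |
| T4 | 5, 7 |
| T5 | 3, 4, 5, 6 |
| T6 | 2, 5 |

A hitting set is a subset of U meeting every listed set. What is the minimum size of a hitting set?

3

Take H = {4, 5, 6}. Each listed group contains at least one of these, so H is a hitting set of size 3.
The groups T1, T3, T4 are pairwise disjoint, so any hitting set needs a separate point for each — at least 3. Hence 3 is optimal.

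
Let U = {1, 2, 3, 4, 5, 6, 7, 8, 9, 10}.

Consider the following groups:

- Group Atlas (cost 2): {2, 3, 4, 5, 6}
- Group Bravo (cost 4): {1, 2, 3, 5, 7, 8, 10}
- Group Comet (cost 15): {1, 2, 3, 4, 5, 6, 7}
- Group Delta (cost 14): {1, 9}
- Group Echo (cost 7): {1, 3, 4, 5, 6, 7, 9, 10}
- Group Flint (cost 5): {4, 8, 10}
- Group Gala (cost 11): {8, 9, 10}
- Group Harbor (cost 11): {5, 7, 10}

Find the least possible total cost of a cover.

11

Bravo, Echo together cover every element (Bravo ∪ Echo = {1, 2, 3, 4, 5, 6, 7, 8, 9, 10}); total cost 4 + 7 = 11.
The greedy pick Atlas, Bravo, Echo costs 13; no covering selection beats 11.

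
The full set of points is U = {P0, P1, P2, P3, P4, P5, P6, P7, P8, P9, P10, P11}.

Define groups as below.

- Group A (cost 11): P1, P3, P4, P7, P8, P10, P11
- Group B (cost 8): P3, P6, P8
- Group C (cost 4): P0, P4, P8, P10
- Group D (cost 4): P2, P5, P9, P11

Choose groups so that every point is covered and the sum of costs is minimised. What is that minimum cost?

A, B, C, D together cover every point (A ∪ B ∪ C ∪ D = {P0, P1, P2, P3, P4, P5, P6, P7, P8, P9, P10, P11}); total cost 11 + 8 + 4 + 4 = 27.
No covering selection has total cost below 27.

27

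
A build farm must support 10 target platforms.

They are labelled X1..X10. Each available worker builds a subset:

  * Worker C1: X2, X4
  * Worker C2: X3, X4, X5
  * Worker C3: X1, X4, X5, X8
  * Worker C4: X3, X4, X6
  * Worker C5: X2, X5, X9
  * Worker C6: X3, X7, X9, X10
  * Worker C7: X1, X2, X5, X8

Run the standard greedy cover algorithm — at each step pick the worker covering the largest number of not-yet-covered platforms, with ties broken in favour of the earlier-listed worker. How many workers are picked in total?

Greedy: pick C3 (covers 4 new) → pick C6 (covers 4 new) → pick C1 (covers 1 new) → pick C4 (covers 1 new). Total picks: 4.
(The true minimum cover uses only 3 workers, so greedy is not optimal here.)

4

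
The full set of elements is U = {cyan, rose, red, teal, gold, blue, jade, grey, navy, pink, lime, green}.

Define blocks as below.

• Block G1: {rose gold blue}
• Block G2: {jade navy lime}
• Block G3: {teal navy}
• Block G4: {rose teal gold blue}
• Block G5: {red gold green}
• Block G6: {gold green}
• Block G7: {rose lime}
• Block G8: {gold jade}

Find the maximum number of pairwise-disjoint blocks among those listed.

3

G3, G7, G8 are pairwise disjoint (G3={teal,navy}; G7={rose,lime}; G8={gold,jade}).
Every remaining block overlaps one of these, and no 4 of the listed blocks are pairwise disjoint, so 3 is the maximum.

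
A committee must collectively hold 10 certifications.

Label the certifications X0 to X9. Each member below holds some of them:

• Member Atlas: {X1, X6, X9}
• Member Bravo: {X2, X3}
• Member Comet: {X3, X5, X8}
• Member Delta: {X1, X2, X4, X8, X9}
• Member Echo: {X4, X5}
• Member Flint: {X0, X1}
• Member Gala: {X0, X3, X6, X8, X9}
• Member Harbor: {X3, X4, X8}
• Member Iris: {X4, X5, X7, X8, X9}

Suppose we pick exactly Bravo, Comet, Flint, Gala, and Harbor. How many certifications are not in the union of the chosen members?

1

Union of Bravo, Comet, Flint, Gala, Harbor = {X0, X1, X2, X3, X4, X5, X6, X8, X9}.
Not covered: X7 — 1 certification.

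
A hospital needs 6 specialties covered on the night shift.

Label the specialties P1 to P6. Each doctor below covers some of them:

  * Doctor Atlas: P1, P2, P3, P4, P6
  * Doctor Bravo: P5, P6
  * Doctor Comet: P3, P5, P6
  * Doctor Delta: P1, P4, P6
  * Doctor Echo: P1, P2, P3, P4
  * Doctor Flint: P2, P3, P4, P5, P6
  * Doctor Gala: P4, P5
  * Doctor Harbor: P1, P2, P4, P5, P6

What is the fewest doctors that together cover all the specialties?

Echo and Harbor together: Echo ∪ Harbor = {P1, P2, P3, P4, P5, P6} — every specialty is covered.
No single doctor has all 6 specialties (the largest, Atlas, has 5), so 2 is optimal.

2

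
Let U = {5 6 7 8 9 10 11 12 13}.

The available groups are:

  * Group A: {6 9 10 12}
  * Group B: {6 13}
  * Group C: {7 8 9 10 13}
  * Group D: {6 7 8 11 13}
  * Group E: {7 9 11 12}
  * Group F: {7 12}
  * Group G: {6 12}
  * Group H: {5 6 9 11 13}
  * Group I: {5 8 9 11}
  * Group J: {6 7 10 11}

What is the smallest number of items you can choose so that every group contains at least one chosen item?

3

The 3 items {6, 9, 12} hit every group.
The groups B, F, I are pairwise disjoint, so any hitting set needs a separate item for each — at least 3. Hence 3 is optimal.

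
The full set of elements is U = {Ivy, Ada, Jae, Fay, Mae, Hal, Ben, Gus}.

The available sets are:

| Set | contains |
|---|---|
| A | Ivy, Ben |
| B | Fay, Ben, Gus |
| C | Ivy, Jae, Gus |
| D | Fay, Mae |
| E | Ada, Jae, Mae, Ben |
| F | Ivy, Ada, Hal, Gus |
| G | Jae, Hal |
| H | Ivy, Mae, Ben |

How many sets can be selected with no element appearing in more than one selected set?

3

A, D, G are pairwise disjoint (A={Ivy,Ben}; D={Fay,Mae}; G={Jae,Hal}).
Every remaining set overlaps one of these, and no 4 of the listed sets are pairwise disjoint, so 3 is the maximum.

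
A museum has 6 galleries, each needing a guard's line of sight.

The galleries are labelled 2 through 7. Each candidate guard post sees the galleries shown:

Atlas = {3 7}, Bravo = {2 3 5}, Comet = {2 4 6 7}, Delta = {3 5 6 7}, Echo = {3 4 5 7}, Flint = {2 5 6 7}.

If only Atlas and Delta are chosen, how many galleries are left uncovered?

Union of Atlas, Delta = {3, 5, 6, 7}.
Not covered: 2, 4 — 2 galleries.

2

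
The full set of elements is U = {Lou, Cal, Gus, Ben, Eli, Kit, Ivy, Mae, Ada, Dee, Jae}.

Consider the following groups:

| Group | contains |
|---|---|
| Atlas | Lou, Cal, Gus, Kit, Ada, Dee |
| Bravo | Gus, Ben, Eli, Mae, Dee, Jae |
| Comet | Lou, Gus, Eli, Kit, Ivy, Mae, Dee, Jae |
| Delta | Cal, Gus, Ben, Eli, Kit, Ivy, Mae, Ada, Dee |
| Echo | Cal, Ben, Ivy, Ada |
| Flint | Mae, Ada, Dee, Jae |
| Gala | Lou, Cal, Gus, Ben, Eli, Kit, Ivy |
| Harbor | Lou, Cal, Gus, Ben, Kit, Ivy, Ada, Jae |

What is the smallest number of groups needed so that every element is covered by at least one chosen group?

2

Comet and Delta together: Comet ∪ Delta = {Lou, Cal, Gus, Ben, Eli, Kit, Ivy, Mae, Ada, Dee, Jae} — every element is covered.
No single group has all 11 elements (the largest, Delta, has 9), so 2 is optimal.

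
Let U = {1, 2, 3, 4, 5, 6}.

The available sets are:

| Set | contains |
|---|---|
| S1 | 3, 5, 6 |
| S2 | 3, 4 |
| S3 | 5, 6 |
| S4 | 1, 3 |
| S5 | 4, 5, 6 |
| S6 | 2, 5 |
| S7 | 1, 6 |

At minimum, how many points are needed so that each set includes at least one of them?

3

Take H = {1, 3, 5}. Each listed set contains at least one of these, so H is a hitting set of size 3.
The sets S2, S6, S7 are pairwise disjoint, so any hitting set needs a separate point for each — at least 3. Hence 3 is optimal.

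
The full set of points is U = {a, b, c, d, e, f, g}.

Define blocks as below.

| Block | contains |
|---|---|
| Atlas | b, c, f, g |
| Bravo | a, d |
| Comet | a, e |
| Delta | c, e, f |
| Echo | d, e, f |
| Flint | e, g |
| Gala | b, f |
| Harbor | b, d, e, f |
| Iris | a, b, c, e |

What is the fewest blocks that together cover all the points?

Atlas and Echo and Iris together: Atlas ∪ Echo ∪ Iris = {a, b, c, d, e, f, g} — every point is covered.
No 2 of the 9 blocks cover everything (all 36 combinations miss at least one point), so 3 is optimal.

3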